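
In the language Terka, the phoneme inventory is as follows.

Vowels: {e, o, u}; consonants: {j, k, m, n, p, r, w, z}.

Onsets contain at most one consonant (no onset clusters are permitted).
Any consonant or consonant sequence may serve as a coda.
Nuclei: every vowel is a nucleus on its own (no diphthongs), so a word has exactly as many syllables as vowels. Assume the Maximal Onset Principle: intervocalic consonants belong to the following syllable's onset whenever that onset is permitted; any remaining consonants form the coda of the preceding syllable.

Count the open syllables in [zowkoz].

The vowels are o, o — 2 nuclei, so 2 syllables.
σ1/σ2 boundary: /wk/ splits as /w/ + /k/ (/k/ is the longest suffix that is a licit onset).
Putting it together: zow.koz.
Classifying each syllable: /zow/ (closed), /koz/ (closed).
Open syllables: 0.

0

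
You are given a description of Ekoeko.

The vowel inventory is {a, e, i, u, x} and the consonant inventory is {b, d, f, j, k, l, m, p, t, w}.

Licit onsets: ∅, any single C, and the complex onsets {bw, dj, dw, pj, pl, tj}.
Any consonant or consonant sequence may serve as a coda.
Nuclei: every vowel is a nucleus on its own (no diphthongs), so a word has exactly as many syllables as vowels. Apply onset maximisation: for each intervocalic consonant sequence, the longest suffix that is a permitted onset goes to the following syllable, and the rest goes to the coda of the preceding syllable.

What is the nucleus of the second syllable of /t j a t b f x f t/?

Nuclei (vowels): a, x → 2 syllables.
The second nucleus (vowel 2 from the left) is /x/.

x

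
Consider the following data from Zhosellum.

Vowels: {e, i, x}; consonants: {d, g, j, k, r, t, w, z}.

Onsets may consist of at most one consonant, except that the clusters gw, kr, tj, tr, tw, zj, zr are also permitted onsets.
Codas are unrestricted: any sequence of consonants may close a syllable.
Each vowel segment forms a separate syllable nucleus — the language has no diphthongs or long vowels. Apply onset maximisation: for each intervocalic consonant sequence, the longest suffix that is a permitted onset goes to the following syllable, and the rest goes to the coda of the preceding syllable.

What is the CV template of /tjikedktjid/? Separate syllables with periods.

CCV.CVCC.CCVC

The vowels are i, e, i — 3 nuclei, so 3 syllables.
/i…e/ gap (V1→V2): /k/ → onset of the next syllable (single consonants are always licit onsets).
/e…i/ gap (V2→V3): /dktj/ splits as /dk/ + /tj/ (/tj/ is the longest suffix that is a licit onset).
Syllabification: tji.kedk.tjid.
Mapping each syllable to C/V: /tji/ → CCV, /kedk/ → CVCC, /tjid/ → CCVC.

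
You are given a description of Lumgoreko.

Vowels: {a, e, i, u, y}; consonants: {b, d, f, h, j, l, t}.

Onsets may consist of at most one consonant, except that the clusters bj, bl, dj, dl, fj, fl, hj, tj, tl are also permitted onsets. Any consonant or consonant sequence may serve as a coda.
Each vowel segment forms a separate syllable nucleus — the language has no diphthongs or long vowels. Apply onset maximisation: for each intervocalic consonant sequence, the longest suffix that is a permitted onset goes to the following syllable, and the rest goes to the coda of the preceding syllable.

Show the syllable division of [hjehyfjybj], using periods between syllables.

Vowels present: e, y, y; each is a nucleus, giving 3 syllables.
σ1/σ2 boundary: /h/ is a single consonant, so it becomes the next onset.
σ2/σ3 boundary: /fj/ is a licit onset in full, so it all attaches to the next syllable.

hje.hy.fjybj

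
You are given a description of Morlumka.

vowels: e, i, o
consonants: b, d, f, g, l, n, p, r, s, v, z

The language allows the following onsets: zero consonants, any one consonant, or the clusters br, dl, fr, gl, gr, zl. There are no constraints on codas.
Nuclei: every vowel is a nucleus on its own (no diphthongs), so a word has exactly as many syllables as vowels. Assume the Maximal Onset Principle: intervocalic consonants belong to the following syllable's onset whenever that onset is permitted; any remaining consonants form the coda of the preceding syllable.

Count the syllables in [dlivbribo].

Nuclei (vowels): i, i, o → 3 syllables.

3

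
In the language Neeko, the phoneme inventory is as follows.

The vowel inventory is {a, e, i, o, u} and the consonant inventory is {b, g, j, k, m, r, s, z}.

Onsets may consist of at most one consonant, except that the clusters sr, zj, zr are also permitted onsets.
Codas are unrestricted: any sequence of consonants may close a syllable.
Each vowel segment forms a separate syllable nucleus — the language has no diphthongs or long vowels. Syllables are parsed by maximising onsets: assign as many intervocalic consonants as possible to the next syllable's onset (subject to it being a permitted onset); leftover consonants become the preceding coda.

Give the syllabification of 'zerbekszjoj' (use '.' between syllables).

zer.beks.zjoj

The vowels are e, e, o — 3 nuclei, so 3 syllables.
σ1/σ2 boundary: /rb/ — longest licit onset from the right is /b/, leaving /r/ as coda.
σ2/σ3 boundary: cluster /kszj/ — the longest permitted-onset suffix is /zj/; onset = /zj/, preceding coda = /ks/.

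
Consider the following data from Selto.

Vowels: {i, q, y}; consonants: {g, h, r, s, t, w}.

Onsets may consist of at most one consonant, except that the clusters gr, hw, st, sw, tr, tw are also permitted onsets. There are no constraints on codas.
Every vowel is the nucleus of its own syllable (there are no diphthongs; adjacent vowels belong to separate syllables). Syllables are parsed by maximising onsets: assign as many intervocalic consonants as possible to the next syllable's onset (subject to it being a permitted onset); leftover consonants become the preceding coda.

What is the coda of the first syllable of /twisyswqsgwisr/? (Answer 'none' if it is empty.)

The vowels are i, y, q, i — 4 nuclei, so 4 syllables.
σ1/σ2 boundary: just /s/ — single C goes to the following onset.
σ2/σ3 boundary: /sw/ is a licit onset in full, so it all attaches to the next syllable.
σ3/σ4 boundary: /sgw/; trying suffixes from longest down, /w/ is the first permitted one, so coda /sg/ | onset /w/.
Result: twi.sy.swqsg.wisr.
Syllable 1 is /twi/: onset /tw/, nucleus /i/, coda ∅.

none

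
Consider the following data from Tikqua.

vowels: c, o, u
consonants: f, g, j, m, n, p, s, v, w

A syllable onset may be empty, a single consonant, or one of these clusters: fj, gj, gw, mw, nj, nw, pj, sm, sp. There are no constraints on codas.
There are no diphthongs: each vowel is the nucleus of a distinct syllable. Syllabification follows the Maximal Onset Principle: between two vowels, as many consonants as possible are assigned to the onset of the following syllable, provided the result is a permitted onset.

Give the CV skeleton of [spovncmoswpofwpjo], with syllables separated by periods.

Vowels present: o, c, o, o, o; each is a nucleus, giving 5 syllables.
/o…c/ gap (V1→V2): /vn/ splits as /v/ + /n/ (/n/ is the longest suffix that is a licit onset).
/c…o/ gap (V2→V3): just /m/ — single C goes to the following onset.
/o…o/ gap (V3→V4): /swp/; trying suffixes from longest down, /p/ is the first permitted one, so coda /sw/ | onset /p/.
/o…o/ gap (V4→V5): /fwpj/ — longest licit onset from the right is /pj/, leaving /fw/ as coda.
Result: spov.nc.mosw.pofw.pjo.
Mapping each syllable to C/V: /spov/ → CCVC, /nc/ → CV, /mosw/ → CVCC, /pofw/ → CVCC, /pjo/ → CCV.

CCVC.CV.CVCC.CVCC.CCV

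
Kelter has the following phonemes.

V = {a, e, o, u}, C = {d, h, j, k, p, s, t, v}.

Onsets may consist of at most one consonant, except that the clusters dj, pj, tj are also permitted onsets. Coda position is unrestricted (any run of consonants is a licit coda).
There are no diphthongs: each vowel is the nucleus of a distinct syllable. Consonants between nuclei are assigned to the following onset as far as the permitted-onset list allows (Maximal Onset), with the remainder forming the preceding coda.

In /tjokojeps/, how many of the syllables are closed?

1

The vowels are o, o, e — 3 nuclei, so 3 syllables.
Between /o/ (V1) and /o/ (V2): /k/ is a single consonant, so it becomes the next onset.
Between /o/ (V2) and /e/ (V3): /j/ is a single consonant, so it becomes the next onset.
Putting it together: tjo.ko.jeps.
Classifying each syllable: /tjo/ (open), /ko/ (open), /jeps/ (closed).
Closed syllables: 1.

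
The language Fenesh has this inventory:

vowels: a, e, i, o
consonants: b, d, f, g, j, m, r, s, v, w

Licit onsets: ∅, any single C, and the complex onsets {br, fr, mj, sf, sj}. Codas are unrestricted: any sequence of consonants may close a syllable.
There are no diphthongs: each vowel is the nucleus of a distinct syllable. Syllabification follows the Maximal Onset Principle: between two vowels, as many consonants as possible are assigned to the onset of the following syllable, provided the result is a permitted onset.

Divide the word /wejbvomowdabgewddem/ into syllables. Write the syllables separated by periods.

wejb.vo.mow.dab.gewd.dem

Nuclei (vowels): e, o, o, a, e, e → 6 syllables.
/e…o/ gap (V1→V2): /jbv/ splits as /jb/ + /v/ (/v/ is the longest suffix that is a licit onset).
/o…o/ gap (V2→V3): /m/ is a single consonant, so it becomes the next onset.
/o…a/ gap (V3→V4): /wd/; trying suffixes from longest down, /d/ is the first permitted one, so coda /w/ | onset /d/.
/a…e/ gap (V4→V5): cluster /bg/ — the longest permitted-onset suffix is /g/; onset = /g/, preceding coda = /b/.
/e…e/ gap (V5→V6): /wdd/ splits as /wd/ + /d/ (/d/ is the longest suffix that is a licit onset).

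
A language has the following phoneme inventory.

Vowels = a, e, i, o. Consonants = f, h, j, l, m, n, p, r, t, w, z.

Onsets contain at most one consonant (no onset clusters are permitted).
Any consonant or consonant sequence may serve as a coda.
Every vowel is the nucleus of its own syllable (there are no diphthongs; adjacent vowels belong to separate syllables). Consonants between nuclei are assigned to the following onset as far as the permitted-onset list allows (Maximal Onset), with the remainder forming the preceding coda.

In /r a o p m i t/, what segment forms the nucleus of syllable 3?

i

The vowels are a, o, i — 3 nuclei, so 3 syllables.
The third nucleus (vowel 3 from the left) is /i/.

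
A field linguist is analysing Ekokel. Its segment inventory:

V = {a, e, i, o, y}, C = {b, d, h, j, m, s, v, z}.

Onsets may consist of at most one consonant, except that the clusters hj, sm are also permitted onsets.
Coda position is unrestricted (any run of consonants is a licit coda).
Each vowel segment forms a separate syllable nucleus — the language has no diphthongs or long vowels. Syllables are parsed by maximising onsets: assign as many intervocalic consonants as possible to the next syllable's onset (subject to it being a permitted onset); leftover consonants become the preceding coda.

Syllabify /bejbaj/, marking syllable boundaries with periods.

bej.baj

Vowels present: e, a; each is a nucleus, giving 2 syllables.
V1 /e/ – V2 /a/: /jb/ splits as /j/ + /b/ (/b/ is the longest suffix that is a licit onset).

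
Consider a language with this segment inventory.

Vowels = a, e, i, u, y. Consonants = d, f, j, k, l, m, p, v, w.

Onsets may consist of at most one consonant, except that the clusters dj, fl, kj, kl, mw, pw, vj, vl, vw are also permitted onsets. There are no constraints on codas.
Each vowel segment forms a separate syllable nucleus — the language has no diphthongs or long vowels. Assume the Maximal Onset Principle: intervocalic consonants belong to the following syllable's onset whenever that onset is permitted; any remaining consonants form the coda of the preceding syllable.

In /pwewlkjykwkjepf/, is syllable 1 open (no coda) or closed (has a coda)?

Nuclei (vowels): e, y, e → 3 syllables.
V1 /e/ – V2 /y/: cluster /wlkj/ — the longest permitted-onset suffix is /kj/; onset = /kj/, preceding coda = /wl/.
V2 /y/ – V3 /e/: cluster /kwkj/ — the longest permitted-onset suffix is /kj/; onset = /kj/, preceding coda = /kw/.
Putting it together: pwewl.kjykw.kjepf.
Syllable 1 is /pwewl/ with coda /wl/, so it is closed.

closed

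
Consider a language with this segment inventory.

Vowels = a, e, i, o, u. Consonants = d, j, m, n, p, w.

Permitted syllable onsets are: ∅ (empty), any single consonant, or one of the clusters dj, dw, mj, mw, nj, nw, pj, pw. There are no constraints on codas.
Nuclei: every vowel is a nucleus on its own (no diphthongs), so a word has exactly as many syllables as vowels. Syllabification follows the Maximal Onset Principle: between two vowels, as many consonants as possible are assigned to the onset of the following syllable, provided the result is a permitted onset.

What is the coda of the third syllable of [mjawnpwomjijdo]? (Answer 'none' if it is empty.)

j

Vowels present: a, o, i, o; each is a nucleus, giving 4 syllables.
/a…o/ gap (V1→V2): cluster /wnpw/ — the longest permitted-onset suffix is /pw/; onset = /pw/, preceding coda = /wn/.
/o…i/ gap (V2→V3): cluster /mj/ — /mj/ is itself a permitted onset, so the whole cluster goes right; preceding coda = ∅.
/i…o/ gap (V3→V4): /jd/ splits as /j/ + /d/ (/d/ is the longest suffix that is a licit onset).
Putting it together: mjawn.pwo.mjij.do.
Syllable 3 is /mjij/: onset /mj/, nucleus /i/, coda /j/.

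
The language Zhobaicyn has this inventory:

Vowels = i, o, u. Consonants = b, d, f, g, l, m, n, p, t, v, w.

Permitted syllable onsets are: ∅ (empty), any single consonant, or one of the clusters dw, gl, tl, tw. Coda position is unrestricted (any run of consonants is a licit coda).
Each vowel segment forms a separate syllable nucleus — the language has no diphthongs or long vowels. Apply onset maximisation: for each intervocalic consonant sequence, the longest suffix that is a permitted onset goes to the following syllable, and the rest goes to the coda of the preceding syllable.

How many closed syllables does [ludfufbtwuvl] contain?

3

Nuclei (vowels): u, u, u → 3 syllables.
/u…u/ gap (V1→V2): /df/; trying suffixes from longest down, /f/ is the first permitted one, so coda /d/ | onset /f/.
/u…u/ gap (V2→V3): /fbtw/ splits as /fb/ + /tw/ (/tw/ is the longest suffix that is a licit onset).
Putting it together: lud.fufb.twuvl.
Classifying each syllable: /lud/ (closed), /fufb/ (closed), /twuvl/ (closed).
Closed syllables: 3.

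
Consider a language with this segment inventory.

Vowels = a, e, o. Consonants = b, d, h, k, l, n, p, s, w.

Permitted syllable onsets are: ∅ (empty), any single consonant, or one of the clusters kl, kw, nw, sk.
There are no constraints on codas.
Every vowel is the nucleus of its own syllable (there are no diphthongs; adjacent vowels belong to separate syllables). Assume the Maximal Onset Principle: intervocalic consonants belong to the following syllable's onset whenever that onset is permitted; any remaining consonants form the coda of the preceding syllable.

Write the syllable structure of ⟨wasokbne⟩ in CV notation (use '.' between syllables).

CV.CVCC.CV

Nuclei (vowels): a, o, e → 3 syllables.
V1 /a/ – V2 /o/: /s/ is a single consonant, so it becomes the next onset.
V2 /o/ – V3 /e/: /kbn/; trying suffixes from longest down, /n/ is the first permitted one, so coda /kb/ | onset /n/.
Syllabification: wa.sokb.ne.
Mapping each syllable to C/V: /wa/ → CV, /sokb/ → CVCC, /ne/ → CV.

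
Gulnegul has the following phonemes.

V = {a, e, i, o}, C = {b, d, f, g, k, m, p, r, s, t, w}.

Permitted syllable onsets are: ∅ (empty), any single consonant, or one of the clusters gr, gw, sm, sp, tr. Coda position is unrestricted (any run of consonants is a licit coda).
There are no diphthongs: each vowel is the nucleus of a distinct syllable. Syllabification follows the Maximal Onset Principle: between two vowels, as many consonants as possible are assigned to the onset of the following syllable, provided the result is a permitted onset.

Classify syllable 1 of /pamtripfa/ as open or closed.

Nuclei (vowels): a, i, a → 3 syllables.
V1 /a/ – V2 /i/: cluster /mtr/ — the longest permitted-onset suffix is /tr/; onset = /tr/, preceding coda = /m/.
V2 /i/ – V3 /a/: /pf/ — longest licit onset from the right is /f/, leaving /p/ as coda.
Result: pam.trip.fa.
Syllable 1 is /pam/ with coda /m/, so it is closed.

closed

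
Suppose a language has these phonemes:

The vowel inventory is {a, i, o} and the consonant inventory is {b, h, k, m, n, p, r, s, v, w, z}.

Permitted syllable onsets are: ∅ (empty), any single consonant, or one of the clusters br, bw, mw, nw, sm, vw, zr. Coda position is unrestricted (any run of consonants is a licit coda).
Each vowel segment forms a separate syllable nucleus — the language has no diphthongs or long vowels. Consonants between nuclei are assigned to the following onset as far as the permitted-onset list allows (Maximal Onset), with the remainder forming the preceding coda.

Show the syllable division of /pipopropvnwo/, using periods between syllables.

Nuclei (vowels): i, o, o, o → 4 syllables.
/i…o/ gap (V1→V2): /p/ is a single consonant, so it becomes the next onset.
/o…o/ gap (V2→V3): /pr/ — longest licit onset from the right is /r/, leaving /p/ as coda.
/o…o/ gap (V3→V4): /pvnw/; trying suffixes from longest down, /nw/ is the first permitted one, so coda /pv/ | onset /nw/.

pi.pop.ropv.nwo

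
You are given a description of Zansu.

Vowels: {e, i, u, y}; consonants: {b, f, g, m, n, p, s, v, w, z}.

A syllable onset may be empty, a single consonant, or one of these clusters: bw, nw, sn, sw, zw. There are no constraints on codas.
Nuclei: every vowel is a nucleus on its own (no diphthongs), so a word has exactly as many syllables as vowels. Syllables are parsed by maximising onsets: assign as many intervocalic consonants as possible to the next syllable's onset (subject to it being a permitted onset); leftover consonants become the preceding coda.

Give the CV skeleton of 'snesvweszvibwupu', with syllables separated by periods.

CCVCC.CVCC.CV.CCV.CV

Nuclei (vowels): e, e, i, u, u → 5 syllables.
/e…e/ gap (V1→V2): /svw/ — longest licit onset from the right is /w/, leaving /sv/ as coda.
/e…i/ gap (V2→V3): /szv/; trying suffixes from longest down, /v/ is the first permitted one, so coda /sz/ | onset /v/.
/i…u/ gap (V3→V4): /bw/ is a licit onset in full, so it all attaches to the next syllable.
/u…u/ gap (V4→V5): /p/ is a single consonant, so it becomes the next onset.
Syllabification: snesv.wesz.vi.bwu.pu.
Mapping each syllable to C/V: /snesv/ → CCVCC, /wesz/ → CVCC, /vi/ → CV, /bwu/ → CCV, /pu/ → CV.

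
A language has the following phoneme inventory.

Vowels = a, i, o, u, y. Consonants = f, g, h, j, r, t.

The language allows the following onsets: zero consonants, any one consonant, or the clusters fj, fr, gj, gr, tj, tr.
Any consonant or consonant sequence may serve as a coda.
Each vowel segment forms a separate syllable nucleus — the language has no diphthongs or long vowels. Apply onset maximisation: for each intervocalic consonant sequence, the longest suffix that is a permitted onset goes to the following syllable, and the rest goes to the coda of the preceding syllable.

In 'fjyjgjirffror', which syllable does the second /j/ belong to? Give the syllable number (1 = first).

Nuclei (vowels): y, i, o → 3 syllables.
σ1/σ2 boundary: cluster /jgj/ — the longest permitted-onset suffix is /gj/; onset = /gj/, preceding coda = /j/.
σ2/σ3 boundary: /rffr/; trying suffixes from longest down, /fr/ is the first permitted one, so coda /rf/ | onset /fr/.
Syllabification: fjyj.gjirf.fror.
The second /j/ is in the coda of syllable 1 (/fjyj/).

1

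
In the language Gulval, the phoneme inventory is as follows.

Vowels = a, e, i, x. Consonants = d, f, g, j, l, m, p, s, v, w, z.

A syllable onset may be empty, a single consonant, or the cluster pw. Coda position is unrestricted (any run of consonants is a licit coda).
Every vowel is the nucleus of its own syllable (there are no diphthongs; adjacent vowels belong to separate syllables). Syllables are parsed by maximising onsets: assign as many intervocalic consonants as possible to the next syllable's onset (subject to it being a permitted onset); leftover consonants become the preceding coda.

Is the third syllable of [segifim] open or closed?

closed

Vowels present: e, i, i; each is a nucleus, giving 3 syllables.
Between /e/ (V1) and /i/ (V2): just /g/ — single C goes to the following onset.
Between /i/ (V2) and /i/ (V3): /f/ is a single consonant, so it becomes the next onset.
Result: se.gi.fim.
Syllable 3 is /fim/ with coda /m/, so it is closed.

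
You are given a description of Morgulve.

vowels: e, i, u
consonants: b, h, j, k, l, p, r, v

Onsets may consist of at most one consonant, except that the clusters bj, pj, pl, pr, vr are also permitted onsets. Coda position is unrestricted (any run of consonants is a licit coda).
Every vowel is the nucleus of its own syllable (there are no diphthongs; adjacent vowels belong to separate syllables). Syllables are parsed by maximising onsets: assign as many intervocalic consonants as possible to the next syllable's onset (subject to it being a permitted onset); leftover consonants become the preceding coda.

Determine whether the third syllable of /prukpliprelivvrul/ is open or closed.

open

The vowels are u, i, e, i, u — 5 nuclei, so 5 syllables.
σ1/σ2 boundary: /kpl/ — longest licit onset from the right is /pl/, leaving /k/ as coda.
σ2/σ3 boundary: cluster /pr/ — /pr/ is itself a permitted onset, so the whole cluster goes right; preceding coda = ∅.
σ3/σ4 boundary: just /l/ — single C goes to the following onset.
σ4/σ5 boundary: /vvr/; trying suffixes from longest down, /vr/ is the first permitted one, so coda /v/ | onset /vr/.
Result: pruk.pli.pre.liv.vrul.
Syllable 3 is /pre/; it ends in its nucleus with no coda, so it is open.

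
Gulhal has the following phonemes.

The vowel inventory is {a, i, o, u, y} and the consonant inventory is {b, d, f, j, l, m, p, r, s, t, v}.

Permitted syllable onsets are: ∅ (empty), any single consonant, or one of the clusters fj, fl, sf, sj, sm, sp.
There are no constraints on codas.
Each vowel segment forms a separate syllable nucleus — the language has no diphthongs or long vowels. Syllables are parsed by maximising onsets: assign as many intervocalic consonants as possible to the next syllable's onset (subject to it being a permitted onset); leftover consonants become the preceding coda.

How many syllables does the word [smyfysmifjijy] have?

5

The vowels are y, y, i, i, y — 5 nuclei, so 5 syllables.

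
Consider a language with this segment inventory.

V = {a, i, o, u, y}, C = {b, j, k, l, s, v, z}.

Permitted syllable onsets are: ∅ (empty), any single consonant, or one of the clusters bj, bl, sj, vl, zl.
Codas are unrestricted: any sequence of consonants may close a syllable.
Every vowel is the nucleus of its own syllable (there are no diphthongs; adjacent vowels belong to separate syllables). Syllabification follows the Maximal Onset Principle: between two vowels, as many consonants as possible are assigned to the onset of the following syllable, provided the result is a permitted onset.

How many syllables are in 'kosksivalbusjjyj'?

The vowels are o, i, a, u, y — 5 nuclei, so 5 syllables.

5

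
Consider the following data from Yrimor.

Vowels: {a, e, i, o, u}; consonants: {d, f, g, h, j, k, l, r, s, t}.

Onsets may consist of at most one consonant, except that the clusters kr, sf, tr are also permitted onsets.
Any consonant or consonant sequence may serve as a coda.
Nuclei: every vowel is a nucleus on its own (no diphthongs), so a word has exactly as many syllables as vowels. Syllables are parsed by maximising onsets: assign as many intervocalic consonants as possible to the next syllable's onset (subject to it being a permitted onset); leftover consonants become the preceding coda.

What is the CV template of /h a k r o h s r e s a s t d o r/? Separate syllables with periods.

CV.CCVCC.CV.CVCC.CVC

Vowels present: a, o, e, a, o; each is a nucleus, giving 5 syllables.
σ1/σ2 boundary: /kr/ is a licit onset in full, so it all attaches to the next syllable.
σ2/σ3 boundary: /hsr/; trying suffixes from longest down, /r/ is the first permitted one, so coda /hs/ | onset /r/.
σ3/σ4 boundary: /s/ is a single consonant, so it becomes the next onset.
σ4/σ5 boundary: /std/ splits as /st/ + /d/ (/d/ is the longest suffix that is a licit onset).
So the parse is ha.krohs.re.sast.dor.
Mapping each syllable to C/V: /ha/ → CV, /krohs/ → CCVCC, /re/ → CV, /sast/ → CVCC, /dor/ → CVC.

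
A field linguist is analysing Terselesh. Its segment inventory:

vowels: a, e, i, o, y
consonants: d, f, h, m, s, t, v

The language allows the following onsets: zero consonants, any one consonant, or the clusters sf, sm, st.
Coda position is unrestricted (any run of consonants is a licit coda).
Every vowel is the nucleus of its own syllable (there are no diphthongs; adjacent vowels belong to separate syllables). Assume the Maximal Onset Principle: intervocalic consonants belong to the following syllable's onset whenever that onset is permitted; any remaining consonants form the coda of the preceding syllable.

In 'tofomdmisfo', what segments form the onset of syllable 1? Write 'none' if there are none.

t

The vowels are o, o, i, o — 4 nuclei, so 4 syllables.
/o…o/ gap (V1→V2): /f/ → onset of the next syllable (single consonants are always licit onsets).
/o…i/ gap (V2→V3): /mdm/; trying suffixes from longest down, /m/ is the first permitted one, so coda /md/ | onset /m/.
/i…o/ gap (V3→V4): /sf/ — entire cluster is a permitted onset → onset /sf/, coda ∅.
So the parse is to.fomd.mi.sfo.
Syllable 1 is /to/: onset /t/, nucleus /o/, coda ∅.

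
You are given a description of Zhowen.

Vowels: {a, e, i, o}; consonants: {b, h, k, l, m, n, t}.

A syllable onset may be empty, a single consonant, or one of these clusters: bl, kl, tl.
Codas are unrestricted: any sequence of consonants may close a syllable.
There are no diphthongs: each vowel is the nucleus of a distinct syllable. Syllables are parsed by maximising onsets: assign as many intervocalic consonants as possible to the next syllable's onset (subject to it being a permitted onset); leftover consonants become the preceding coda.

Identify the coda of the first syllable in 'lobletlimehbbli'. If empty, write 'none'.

none

Nuclei (vowels): o, e, i, e, i → 5 syllables.
V1 /o/ – V2 /e/: /bl/ — entire cluster is a permitted onset → onset /bl/, coda ∅.
V2 /e/ – V3 /i/: cluster /tl/ — /tl/ is itself a permitted onset, so the whole cluster goes right; preceding coda = ∅.
V3 /i/ – V4 /e/: just /m/ — single C goes to the following onset.
V4 /e/ – V5 /i/: cluster /hbbl/ — the longest permitted-onset suffix is /bl/; onset = /bl/, preceding coda = /hb/.
Syllabification: lo.ble.tli.mehb.bli.
Syllable 1 is /lo/: onset /l/, nucleus /o/, coda ∅.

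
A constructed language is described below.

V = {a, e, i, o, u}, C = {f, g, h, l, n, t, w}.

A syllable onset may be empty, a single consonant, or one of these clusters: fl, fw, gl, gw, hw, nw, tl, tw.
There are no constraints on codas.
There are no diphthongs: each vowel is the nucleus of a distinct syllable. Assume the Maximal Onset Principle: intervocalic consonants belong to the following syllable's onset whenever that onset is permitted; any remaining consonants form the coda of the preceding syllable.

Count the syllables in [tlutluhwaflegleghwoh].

Vowels present: u, u, a, e, e, o; each is a nucleus, giving 6 syllables.

6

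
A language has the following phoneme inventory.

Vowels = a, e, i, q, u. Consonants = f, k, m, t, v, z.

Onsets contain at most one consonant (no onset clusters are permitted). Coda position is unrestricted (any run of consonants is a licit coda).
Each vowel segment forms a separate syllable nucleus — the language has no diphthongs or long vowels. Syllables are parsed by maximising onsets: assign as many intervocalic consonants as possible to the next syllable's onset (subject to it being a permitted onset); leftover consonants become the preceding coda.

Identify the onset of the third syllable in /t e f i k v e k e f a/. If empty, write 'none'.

Nuclei (vowels): e, i, e, e, a → 5 syllables.
Between /e/ (V1) and /i/ (V2): just /f/ — single C goes to the following onset.
Between /i/ (V2) and /e/ (V3): /kv/ splits as /k/ + /v/ (/v/ is the longest suffix that is a licit onset).
Between /e/ (V3) and /e/ (V4): /k/ → onset of the next syllable (single consonants are always licit onsets).
Between /e/ (V4) and /a/ (V5): /f/ is a single consonant, so it becomes the next onset.
Syllabification: te.fik.ve.ke.fa.
Syllable 3 is /ve/: onset /v/, nucleus /e/, coda ∅.

v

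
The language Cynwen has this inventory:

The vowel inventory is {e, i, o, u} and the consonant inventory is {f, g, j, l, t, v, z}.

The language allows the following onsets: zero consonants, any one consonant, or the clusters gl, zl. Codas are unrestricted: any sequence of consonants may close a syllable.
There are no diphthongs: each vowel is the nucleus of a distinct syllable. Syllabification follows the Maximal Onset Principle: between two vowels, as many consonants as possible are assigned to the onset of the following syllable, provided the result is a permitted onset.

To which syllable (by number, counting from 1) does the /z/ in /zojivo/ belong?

The vowels are o, i, o — 3 nuclei, so 3 syllables.
Between /o/ (V1) and /i/ (V2): /j/ is a single consonant, so it becomes the next onset.
Between /i/ (V2) and /o/ (V3): /v/ is a single consonant, so it becomes the next onset.
Putting it together: zo.ji.vo.
The /z/ is in the onset of syllable 1 (/zo/).

1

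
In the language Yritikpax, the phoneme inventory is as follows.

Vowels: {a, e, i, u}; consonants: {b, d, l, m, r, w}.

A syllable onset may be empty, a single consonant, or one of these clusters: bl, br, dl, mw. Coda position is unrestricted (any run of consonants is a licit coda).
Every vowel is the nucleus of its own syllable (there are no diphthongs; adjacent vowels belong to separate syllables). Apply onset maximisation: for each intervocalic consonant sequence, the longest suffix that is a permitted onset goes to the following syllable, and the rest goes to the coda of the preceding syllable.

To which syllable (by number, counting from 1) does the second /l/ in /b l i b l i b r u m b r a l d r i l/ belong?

2

Vowels present: i, i, u, a, i; each is a nucleus, giving 5 syllables.
/i…i/ gap (V1→V2): cluster /bl/ — /bl/ is itself a permitted onset, so the whole cluster goes right; preceding coda = ∅.
/i…u/ gap (V2→V3): cluster /br/ — /br/ is itself a permitted onset, so the whole cluster goes right; preceding coda = ∅.
/u…a/ gap (V3→V4): /mbr/ splits as /m/ + /br/ (/br/ is the longest suffix that is a licit onset).
/a…i/ gap (V4→V5): cluster /ldr/ — the longest permitted-onset suffix is /r/; onset = /r/, preceding coda = /ld/.
Syllabification: bli.bli.brum.brald.ril.
The second /l/ is in the onset of syllable 2 (/bli/).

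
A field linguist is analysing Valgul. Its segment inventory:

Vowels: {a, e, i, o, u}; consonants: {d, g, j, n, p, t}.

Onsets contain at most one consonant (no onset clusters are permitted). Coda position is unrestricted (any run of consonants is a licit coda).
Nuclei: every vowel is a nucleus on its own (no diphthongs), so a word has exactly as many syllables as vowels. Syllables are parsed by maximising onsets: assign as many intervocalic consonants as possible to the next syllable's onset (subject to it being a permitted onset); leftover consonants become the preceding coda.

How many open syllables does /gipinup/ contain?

2

Nuclei (vowels): i, i, u → 3 syllables.
σ1/σ2 boundary: just /p/ — single C goes to the following onset.
σ2/σ3 boundary: /n/ → onset of the next syllable (single consonants are always licit onsets).
So the parse is gi.pi.nup.
Classifying each syllable: /gi/ (open), /pi/ (open), /nup/ (closed).
Open syllables: 2.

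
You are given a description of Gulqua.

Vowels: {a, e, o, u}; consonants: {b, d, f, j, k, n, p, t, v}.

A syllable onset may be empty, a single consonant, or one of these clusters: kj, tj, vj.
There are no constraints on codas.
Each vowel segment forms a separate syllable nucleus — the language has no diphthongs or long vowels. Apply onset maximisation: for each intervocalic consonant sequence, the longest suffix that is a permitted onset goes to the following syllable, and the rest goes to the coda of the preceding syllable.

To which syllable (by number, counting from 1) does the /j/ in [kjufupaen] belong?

1

The vowels are u, u, a, e — 4 nuclei, so 4 syllables.
V1 /u/ – V2 /u/: just /f/ — single C goes to the following onset.
V2 /u/ – V3 /a/: /p/ is a single consonant, so it becomes the next onset.
V3 /a/ – V4 /e/: nothing intervenes; syllable break is V.V.
So the parse is kju.fu.pa.en.
The /j/ is in the onset of syllable 1 (/kju/).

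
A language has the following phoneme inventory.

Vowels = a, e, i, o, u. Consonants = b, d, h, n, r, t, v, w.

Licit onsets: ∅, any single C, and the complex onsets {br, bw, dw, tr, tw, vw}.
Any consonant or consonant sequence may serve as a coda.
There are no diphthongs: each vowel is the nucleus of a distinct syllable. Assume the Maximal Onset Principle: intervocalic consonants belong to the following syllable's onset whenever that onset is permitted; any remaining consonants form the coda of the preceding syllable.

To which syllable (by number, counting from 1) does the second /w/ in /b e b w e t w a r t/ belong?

3

Nuclei (vowels): e, e, a → 3 syllables.
Between /e/ (V1) and /e/ (V2): /bw/ — entire cluster is a permitted onset → onset /bw/, coda ∅.
Between /e/ (V2) and /a/ (V3): /tw/ — entire cluster is a permitted onset → onset /tw/, coda ∅.
So the parse is be.bwe.twart.
The second /w/ is in the onset of syllable 3 (/twart/).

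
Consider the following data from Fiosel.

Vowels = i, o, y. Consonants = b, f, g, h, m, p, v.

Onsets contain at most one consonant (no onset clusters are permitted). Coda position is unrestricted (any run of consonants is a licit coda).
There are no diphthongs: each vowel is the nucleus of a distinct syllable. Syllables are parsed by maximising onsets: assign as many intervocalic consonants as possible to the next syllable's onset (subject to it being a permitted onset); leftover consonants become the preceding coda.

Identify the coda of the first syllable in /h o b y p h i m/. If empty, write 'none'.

none

Vowels present: o, y, i; each is a nucleus, giving 3 syllables.
V1 /o/ – V2 /y/: /b/ → onset of the next syllable (single consonants are always licit onsets).
V2 /y/ – V3 /i/: /ph/ splits as /p/ + /h/ (/h/ is the longest suffix that is a licit onset).
Putting it together: ho.byp.him.
Syllable 1 is /ho/: onset /h/, nucleus /o/, coda ∅.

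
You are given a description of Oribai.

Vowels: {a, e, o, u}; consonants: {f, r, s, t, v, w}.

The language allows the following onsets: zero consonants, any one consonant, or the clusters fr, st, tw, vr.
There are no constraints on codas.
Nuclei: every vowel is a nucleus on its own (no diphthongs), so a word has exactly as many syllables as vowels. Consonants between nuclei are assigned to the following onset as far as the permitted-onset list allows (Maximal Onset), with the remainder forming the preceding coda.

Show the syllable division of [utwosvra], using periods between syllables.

u.twos.vra

The vowels are u, o, a — 3 nuclei, so 3 syllables.
σ1/σ2 boundary: cluster /tw/ — /tw/ is itself a permitted onset, so the whole cluster goes right; preceding coda = ∅.
σ2/σ3 boundary: cluster /svr/ — the longest permitted-onset suffix is /vr/; onset = /vr/, preceding coda = /s/.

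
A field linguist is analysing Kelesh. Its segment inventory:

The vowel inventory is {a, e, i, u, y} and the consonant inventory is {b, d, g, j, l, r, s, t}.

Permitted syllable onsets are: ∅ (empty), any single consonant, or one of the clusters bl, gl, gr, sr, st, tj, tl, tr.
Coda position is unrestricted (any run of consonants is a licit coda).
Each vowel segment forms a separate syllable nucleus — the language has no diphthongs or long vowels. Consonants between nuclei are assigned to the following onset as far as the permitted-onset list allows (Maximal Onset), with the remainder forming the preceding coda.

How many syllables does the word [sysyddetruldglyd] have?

5

The vowels are y, y, e, u, y — 5 nuclei, so 5 syllables.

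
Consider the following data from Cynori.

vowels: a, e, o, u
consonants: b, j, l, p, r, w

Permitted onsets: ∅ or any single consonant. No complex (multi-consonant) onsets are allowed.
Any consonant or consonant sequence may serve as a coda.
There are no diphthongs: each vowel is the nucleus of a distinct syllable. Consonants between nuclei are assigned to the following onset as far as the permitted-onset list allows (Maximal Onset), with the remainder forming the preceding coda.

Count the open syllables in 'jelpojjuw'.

Vowels present: e, o, u; each is a nucleus, giving 3 syllables.
Between /e/ (V1) and /o/ (V2): /lp/ splits as /l/ + /p/ (/p/ is the longest suffix that is a licit onset).
Between /o/ (V2) and /u/ (V3): /jj/ splits as /j/ + /j/ (/j/ is the longest suffix that is a licit onset).
Result: jel.poj.juw.
Classifying each syllable: /jel/ (closed), /poj/ (closed), /juw/ (closed).
Open syllables: 0.

0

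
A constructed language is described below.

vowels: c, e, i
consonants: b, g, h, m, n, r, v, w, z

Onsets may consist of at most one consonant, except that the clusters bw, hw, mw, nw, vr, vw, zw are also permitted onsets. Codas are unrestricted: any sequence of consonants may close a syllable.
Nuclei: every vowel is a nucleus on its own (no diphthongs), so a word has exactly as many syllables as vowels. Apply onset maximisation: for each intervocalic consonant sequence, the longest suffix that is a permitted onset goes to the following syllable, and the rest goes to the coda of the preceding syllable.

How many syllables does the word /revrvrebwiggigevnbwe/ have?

6

Vowels present: e, e, i, i, e, e; each is a nucleus, giving 6 syllables.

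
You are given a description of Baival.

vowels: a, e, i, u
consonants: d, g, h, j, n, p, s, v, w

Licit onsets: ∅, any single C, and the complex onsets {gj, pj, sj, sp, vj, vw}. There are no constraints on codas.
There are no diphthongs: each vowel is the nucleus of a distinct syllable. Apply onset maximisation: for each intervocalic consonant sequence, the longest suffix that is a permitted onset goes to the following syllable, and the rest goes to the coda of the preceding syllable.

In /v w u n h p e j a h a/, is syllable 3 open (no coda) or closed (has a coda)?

Vowels present: u, e, a, a; each is a nucleus, giving 4 syllables.
/u…e/ gap (V1→V2): /nhp/; trying suffixes from longest down, /p/ is the first permitted one, so coda /nh/ | onset /p/.
/e…a/ gap (V2→V3): just /j/ — single C goes to the following onset.
/a…a/ gap (V3→V4): /h/ is a single consonant, so it becomes the next onset.
Syllabification: vwunh.pe.ja.ha.
Syllable 3 is /ja/; it ends in its nucleus with no coda, so it is open.

open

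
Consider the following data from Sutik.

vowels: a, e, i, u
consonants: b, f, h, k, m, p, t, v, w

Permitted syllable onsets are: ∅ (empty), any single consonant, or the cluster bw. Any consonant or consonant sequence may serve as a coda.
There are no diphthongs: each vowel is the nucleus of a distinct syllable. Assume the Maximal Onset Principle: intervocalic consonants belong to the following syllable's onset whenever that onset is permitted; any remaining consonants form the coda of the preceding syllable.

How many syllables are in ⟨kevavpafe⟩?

The vowels are e, a, a, e — 4 nuclei, so 4 syllables.

4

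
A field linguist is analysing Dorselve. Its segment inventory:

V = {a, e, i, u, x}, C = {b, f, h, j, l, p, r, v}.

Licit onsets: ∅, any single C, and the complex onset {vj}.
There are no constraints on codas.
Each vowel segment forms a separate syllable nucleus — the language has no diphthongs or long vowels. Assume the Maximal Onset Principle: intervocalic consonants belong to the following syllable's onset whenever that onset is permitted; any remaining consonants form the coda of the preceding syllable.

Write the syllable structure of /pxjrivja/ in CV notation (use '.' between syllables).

The vowels are x, i, a — 3 nuclei, so 3 syllables.
/x…i/ gap (V1→V2): cluster /jr/ — the longest permitted-onset suffix is /r/; onset = /r/, preceding coda = /j/.
/i…a/ gap (V2→V3): /vj/ — entire cluster is a permitted onset → onset /vj/, coda ∅.
So the parse is pxj.ri.vja.
Mapping each syllable to C/V: /pxj/ → CVC, /ri/ → CV, /vja/ → CCV.

CVC.CV.CCV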